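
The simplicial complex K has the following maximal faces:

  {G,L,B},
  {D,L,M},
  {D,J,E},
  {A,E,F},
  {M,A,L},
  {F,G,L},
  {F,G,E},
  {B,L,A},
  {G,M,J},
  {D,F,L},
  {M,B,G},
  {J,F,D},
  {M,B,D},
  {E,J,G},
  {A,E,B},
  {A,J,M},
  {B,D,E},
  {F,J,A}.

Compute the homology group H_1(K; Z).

H_1 = Z ⊕ Z/2.

We work with the vertex ordering A < B < D < E < F < G < J < L < M. The simplices of K, each written with vertices in increasing order, are:

  0-simplices (9): A, B, D, E, F, G, J, L, M
  1-simplices (27): AB, AE, AF, AJ, AL, AM, BD, BE, BG, BL, BM, DE, DF, DJ, DL, DM, EF, EG, EJ, FG, FJ, FL, GJ, GL, GM, JM, LM
  2-simplices (18): ABE, ABL, AEF, AFJ, AJM, ALM, BDE, BDM, BGL, BGM, DEJ, DFJ, DFL, DLM, EFG, EGJ, FGL, GJM

so the chain groups are C_0 ≅ Z^9, C_1 ≅ Z^27, C_2 ≅ Z^18.

The boundary map ∂_1: C_1 → C_0 is given by ∂[p,q] = [q] − [p].
The 9×27 boundary matrix has rank 8 and Smith normal form diag(1,1,1,1,1,1,1,1).

∂_2: C_2 → C_1 sends each 2-simplex [p,q,r] to [q,r] − [p,r] + [p,q]. For instance
  ∂DFJ = FJ − DJ + DF,
  ∂ABE = BE − AE + AB.
The 27×18 boundary matrix has rank 18 and Smith normal form diag(1,1,1,1,1,1,1,1,1,1,1,1,1,1,1,1,1,2).

Now H_k = ker ∂_k / im ∂_{k+1}, so:

  H_1: rank ker ∂_1 − rank ∂_2 = (27 − 8) − 18 = 1, and ∂_2 has invariant factor 2 > 1, so H_1 ≅ Z ⊕ Z/2.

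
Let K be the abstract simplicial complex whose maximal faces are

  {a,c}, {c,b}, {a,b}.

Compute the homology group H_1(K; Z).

H_1 ≅ Z.

Take the total order a < b < c on the vertex set. Then K (dimension 1) consists of the simplices:

  0-simplices (3): a, b, c
  1-simplices (3): ab, ac, bc

giving chain groups C_0 ≅ Z^3, C_1 ≅ Z^3.

∂_1: C_1 → C_0 is given by ∂[p,q] = [q] − [p].
The resulting 3×3 matrix has rank 2, and its Smith normal form has invariant factors (1,1).

Reading off H_k = ker ∂_k / im ∂_{k+1}:

  H_1: rank ker ∂_1 − rank ∂_2 = (3 − 2) − 0 = 1, and there is no ∂_2, so H_1 ≅ Z.

(K is a triangulation of the circle S^1.)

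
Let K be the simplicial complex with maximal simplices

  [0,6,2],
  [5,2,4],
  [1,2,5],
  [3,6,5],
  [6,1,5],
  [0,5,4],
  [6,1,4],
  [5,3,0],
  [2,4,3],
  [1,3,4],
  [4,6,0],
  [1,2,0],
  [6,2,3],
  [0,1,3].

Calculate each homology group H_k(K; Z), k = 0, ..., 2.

H_0 ≅ Z,  H_1 ≅ Z^2,  H_2 ≅ Z.

Take the total order 0 < 1 < 2 < 3 < 4 < 5 < 6 on the vertex set. Then K (dimension 2) consists of the simplices:

  0-simplices (7): [0], [1], [2], [3], [4], [5], [6]
  1-simplices (21): [0,1], [0,2], [0,3], [0,4], [0,5], [0,6], [1,2], [1,3], [1,4], [1,5], [1,6], [2,3], [2,4], [2,5], [2,6], [3,4], [3,5], [3,6], [4,5], [4,6], [5,6]
  2-simplices (14): [0,1,2], [0,1,3], [0,2,6], [0,3,5], [0,4,5], [0,4,6], [1,2,5], [1,3,4], [1,4,6], [1,5,6], [2,3,4], [2,3,6], [2,4,5], [3,5,6]

Hence C_0 ≅ Z^7, C_1 ≅ Z^21, C_2 ≅ Z^14.

∂_1: C_1 → C_0 maps an edge to its endpoints' difference, ∂[p,q] = q − p.
The resulting 7×21 matrix has rank 6, and its Smith normal form has invariant factors (1,1,1,1,1,1).

Boundary ∂_2: C_2 → C_1 acts by ∂[p,q,r] = [q,r] − [p,r] + [p,q]. For instance
  ∂[2,3,6] = [3,6] − [2,6] + [2,3],
  ∂[1,3,4] = [3,4] − [1,4] + [1,3].
As a 21×14 matrix over Z this has rank 13, with invariant factors (1,1,1,1,1,1,1,1,1,1,1,1,1).

From H_k ≅ ker(∂_k) / im(∂_{k+1}) we obtain:

  H_0: rank C_0 − rank ∂_1 = 7 − 6 = 1, and the invariant factors of ∂_1 are all 1, so H_0 ≅ Z.
  H_1: rank ker ∂_1 − rank ∂_2 = (21 − 6) − 13 = 2, and the invariant factors of ∂_2 are all 1, so H_1 ≅ Z^2.
  H_2: rank ker ∂_2 − rank ∂_3 = (14 − 13) − 0 = 1, and there is no ∂_3, so H_2 ≅ Z.

As a check, the Euler characteristic is 7 − 21 + 14 = 0, which agrees with 1 − 2 + 1 = 0.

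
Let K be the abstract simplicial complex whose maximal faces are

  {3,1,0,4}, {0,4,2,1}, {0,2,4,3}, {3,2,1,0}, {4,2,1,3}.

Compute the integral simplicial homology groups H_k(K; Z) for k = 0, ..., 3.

H_0 ≅ Z,  H_1 = 0,  H_2 = 0,  H_3 ≅ Z.

Take the total order 0 < 1 < 2 < 3 < 4 on the vertex set. Then K (dimension 3) consists of the simplices:

  0-simplices (5): [0], [1], [2], [3], [4]
  1-simplices (10): [0,1], [0,2], [0,3], [0,4], [1,2], [1,3], [1,4], [2,3], [2,4], [3,4]
  2-simplices (10): [0,1,2], [0,1,3], [0,1,4], [0,2,3], [0,2,4], [0,3,4], [1,2,3], [1,2,4], [1,3,4], [2,3,4]
  3-simplices (5): [0,1,2,3], [0,1,2,4], [0,1,3,4], [0,2,3,4], [1,2,3,4]

so the chain groups are C_0 ≅ Z^5, C_1 ≅ Z^10, C_2 ≅ Z^10, C_3 ≅ Z^5.

Boundary ∂_1: C_1 → C_0 is given by ∂[p,q] = [q] − [p].
This gives a 5×10 integer matrix of rank 4; reducing to Smith normal form yields diagonal entries (1,1,1,1).

Boundary ∂_2: C_2 → C_1 acts by ∂[p,q,r] = [q,r] − [p,r] + [p,q]. For instance
  ∂[1,3,4] = [3,4] − [1,4] + [1,3],
  ∂[2,3,4] = [3,4] − [2,4] + [2,3].
The resulting 10×10 matrix has rank 6, and its Smith normal form has invariant factors (1,1,1,1,1,1).

Boundary ∂_3: C_3 → C_2 sends each 3-simplex σ to the alternating sum Σ_i (−1)^i (σ with its i-th vertex removed). For instance
  ∂[0,1,3,4] = [1,3,4] − [0,3,4] + [0,1,4] − [0,1,3],
  ∂[0,2,3,4] = [2,3,4] − [0,3,4] + [0,2,4] − [0,2,3].
The 10×5 boundary matrix has rank 4 and Smith normal form diag(1,1,1,1).

From H_k ≅ ker(∂_k) / im(∂_{k+1}) we obtain:

  H_0: rank C_0 − rank ∂_1 = 5 − 4 = 1, and the invariant factors of ∂_1 are all 1, so H_0 = Z.
  H_1: rank ker ∂_1 − rank ∂_2 = (10 − 4) − 6 = 0, and the invariant factors of ∂_2 are all 1, so H_1 = 0.
  H_2: rank ker ∂_2 − rank ∂_3 = (10 − 6) − 4 = 0, and the invariant factors of ∂_3 are all 1, so H_2 = 0.
  H_3: rank ker ∂_3 − rank ∂_4 = (5 − 4) − 0 = 1, and there is no ∂_4, so H_3 = Z.

(K is a triangulation of the 3-sphere S^3.)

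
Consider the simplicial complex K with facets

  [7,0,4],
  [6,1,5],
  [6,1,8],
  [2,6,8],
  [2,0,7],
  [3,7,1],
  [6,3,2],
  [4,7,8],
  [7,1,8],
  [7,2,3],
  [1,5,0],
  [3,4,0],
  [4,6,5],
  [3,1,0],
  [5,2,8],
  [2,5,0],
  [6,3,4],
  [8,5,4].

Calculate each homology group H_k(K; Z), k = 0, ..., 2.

Take the total order 0 < 1 < 2 < 3 < 4 < 5 < 6 < 7 < 8 on the vertex set. Then K (dimension 2) consists of the simplices:

  0-simplices (9): [0], [1], [2], [3], [4], [5], [6], [7], [8]
  1-simplices (27): (27 of them)
  2-simplices (18): [0,1,3], [0,1,5], [0,2,5], [0,2,7], [0,3,4], [0,4,7], [1,3,7], [1,5,6], [1,6,8], [1,7,8], [2,3,6], [2,3,7], [2,5,8], [2,6,8], [3,4,6], [4,5,6], [4,5,8], [4,7,8]

Hence C_0 ≅ Z^9, C_1 ≅ Z^27, C_2 ≅ Z^18.

Boundary ∂_1: C_1 → C_0 sends each edge [p,q] (with p < q) to q − p.
The resulting 9×27 matrix has rank 8, and its Smith normal form has invariant factors (1,1,1,1,1,1,1,1).

The boundary map ∂_2: C_2 → C_1 maps a triangle to the signed sum of its edges. For instance
  ∂[0,1,5] = [1,5] − [0,5] + [0,1],
  ∂[2,5,8] = [5,8] − [2,8] + [2,5].
This gives a 27×18 integer matrix of rank 18; reducing to Smith normal form yields diagonal entries (1,1,1,1,1,1,1,1,1,1,1,1,1,1,1,1,1,2).

Now H_k = ker ∂_k / im ∂_{k+1}, so:

  H_0: rank C_0 − rank ∂_1 = 9 − 8 = 1, and the invariant factors of ∂_1 are all 1, so H_0 ≅ Z.
  H_1: rank ker ∂_1 − rank ∂_2 = (27 − 8) − 18 = 1, and ∂_2 has invariant factor 2 > 1, so H_1 ≅ Z ⊕ Z/2.
  H_2: rank ker ∂_2 − rank ∂_3 = (18 − 18) − 0 = 0, and there is no ∂_3, so H_2 ≅ 0.

H_0 = Z,  H_1 = Z ⊕ Z/2,  H_2 = 0.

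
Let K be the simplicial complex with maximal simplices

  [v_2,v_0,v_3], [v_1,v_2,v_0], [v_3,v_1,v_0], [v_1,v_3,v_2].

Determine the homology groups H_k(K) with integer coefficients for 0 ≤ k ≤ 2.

H_0 ≅ Z,  H_1 = 0,  H_2 ≅ Z.

Fix the vertex order v_0 < v_1 < v_2 < v_3 and write every simplex with vertices in increasing order. Then dim K = 2 and the simplices of K are:

  0-simplices (4): [v_0], [v_1], [v_2], [v_3]
  1-simplices (6): [v_0,v_1], [v_0,v_2], [v_0,v_3], [v_1,v_2], [v_1,v_3], [v_2,v_3]
  2-simplices (4): [v_0,v_1,v_2], [v_0,v_1,v_3], [v_0,v_2,v_3], [v_1,v_2,v_3]

so the chain groups are C_0 ≅ Z^4, C_1 ≅ Z^6, C_2 ≅ Z^4.

Boundary ∂_1: C_1 → C_0 sends each edge [p,q] (with p < q) to q − p. For instance
  ∂[v_1,v_3] = [v_3] − [v_1].
This gives a 4×6 integer matrix of rank 3; reducing to Smith normal form yields diagonal entries (1,1,1).

∂_2: C_2 → C_1 maps a triangle to the signed sum of its edges. For instance
  ∂[v_1,v_2,v_3] = [v_2,v_3] − [v_1,v_3] + [v_1,v_2],
  ∂[v_0,v_1,v_3] = [v_1,v_3] − [v_0,v_3] + [v_0,v_1].
The resulting 6×4 matrix has rank 3, and its Smith normal form has invariant factors (1,1,1).

From H_k ≅ ker(∂_k) / im(∂_{k+1}) we obtain:

  H_0: rank C_0 − rank ∂_1 = 4 − 3 = 1, and the invariant factors of ∂_1 are all 1, so H_0 = Z.
  H_1: rank ker ∂_1 − rank ∂_2 = (6 − 3) − 3 = 0, and the invariant factors of ∂_2 are all 1, so H_1 = 0.
  H_2: rank ker ∂_2 − rank ∂_3 = (4 − 3) − 0 = 1, and there is no ∂_3, so H_2 = Z.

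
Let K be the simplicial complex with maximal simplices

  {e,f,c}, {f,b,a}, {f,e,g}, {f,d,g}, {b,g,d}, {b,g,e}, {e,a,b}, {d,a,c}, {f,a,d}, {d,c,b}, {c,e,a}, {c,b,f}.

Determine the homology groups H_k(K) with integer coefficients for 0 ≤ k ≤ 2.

Fix the vertex order a < b < c < d < e < f < g and write every simplex with vertices in increasing order. Then dim K = 2 and the simplices of K are:

  0-simplices (7): a, b, c, d, e, f, g
  1-simplices (18): ab, ac, ad, ae, af, bc, bd, be, bf, bg, cd, ce, cf, df, dg, ef, eg, fg
  2-simplices (12): abe, abf, acd, ace, adf, bcd, bcf, bdg, beg, cef, dfg, efg

so the chain groups are C_0 ≅ Z^7, C_1 ≅ Z^18, C_2 ≅ Z^12.

Boundary ∂_1: C_1 → C_0 sends each edge [p,q] (with p < q) to q − p. For instance
  ∂bf = f − b.
As a 7×18 matrix over Z this has rank 6, with invariant factors (1,1,1,1,1,1).

∂_2: C_2 → C_1 acts by ∂[p,q,r] = [q,r] − [p,r] + [p,q]. For instance
  ∂efg = fg − eg + ef,
  ∂adf = df − af + ad.
The resulting 18×12 matrix has rank 12, and its Smith normal form has invariant factors (1,1,1,1,1,1,1,1,1,1,1,2).

From H_k ≅ ker(∂_k) / im(∂_{k+1}) we obtain:

  H_0: rank C_0 − rank ∂_1 = 7 − 6 = 1, and the invariant factors of ∂_1 are all 1, so H_0 ≅ Z.
  H_1: rank ker ∂_1 − rank ∂_2 = (18 − 6) − 12 = 0, and ∂_2 has invariant factor 2 > 1, so H_1 ≅ Z/2Z.
  H_2: rank ker ∂_2 − rank ∂_3 = (12 − 12) − 0 = 0, and there is no ∂_3, so H_2 ≅ 0.

H_0 ≅ Z,  H_1 ≅ Z/2Z,  H_2 = 0.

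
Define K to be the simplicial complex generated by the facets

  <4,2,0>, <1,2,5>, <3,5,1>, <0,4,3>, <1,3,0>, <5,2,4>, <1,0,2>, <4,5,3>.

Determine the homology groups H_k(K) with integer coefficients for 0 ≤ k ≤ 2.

Fix the vertex order 0 < 1 < 2 < 3 < 4 < 5 and write every simplex with vertices in increasing order. Then dim K = 2 and the simplices of K are:

  0-simplices (6): [0], [1], [2], [3], [4], [5]
  1-simplices (12): [0,1], [0,2], [0,3], [0,4], [1,2], [1,3], [1,5], [2,4], [2,5], [3,4], [3,5], [4,5]
  2-simplices (8): [0,1,2], [0,1,3], [0,2,4], [0,3,4], [1,2,5], [1,3,5], [2,4,5], [3,4,5]

so the chain groups are C_0 ≅ Z^6, C_1 ≅ Z^12, C_2 ≅ Z^8.

∂_1: C_1 → C_0 sends each edge [p,q] (with p < q) to q − p. For instance
  ∂[0,2] = [2] − [0].
As a 6×12 matrix over Z this has rank 5, with invariant factors (1,1,1,1,1).

Boundary ∂_2: C_2 → C_1 acts by ∂[p,q,r] = [q,r] − [p,r] + [p,q]. For instance
  ∂[0,1,3] = [1,3] − [0,3] + [0,1],
  ∂[3,4,5] = [4,5] − [3,5] + [3,4].
The resulting 12×8 matrix has rank 7, and its Smith normal form has invariant factors (1,1,1,1,1,1,1).

Reading off H_k = ker ∂_k / im ∂_{k+1}:

  H_0: rank C_0 − rank ∂_1 = 6 − 5 = 1, and the invariant factors of ∂_1 are all 1, so H_0 = Z.
  H_1: rank ker ∂_1 − rank ∂_2 = (12 − 5) − 7 = 0, and the invariant factors of ∂_2 are all 1, so H_1 = 0.
  H_2: rank ker ∂_2 − rank ∂_3 = (8 − 7) − 0 = 1, and there is no ∂_3, so H_2 = Z.

H_0 = Z,  H_1 = 0,  H_2 = Z.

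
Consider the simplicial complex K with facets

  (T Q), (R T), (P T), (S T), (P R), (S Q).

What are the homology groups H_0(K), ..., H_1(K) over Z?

Order the vertices as P < Q < R < S < T. Listing each simplex with vertices in this order, K has dimension 1 with simplices:

  0-simplices (5): P, Q, R, S, T
  1-simplices (6): PR, PT, QS, QT, RT, ST

giving chain groups C_0 ≅ Z^5, C_1 ≅ Z^6.

The boundary map ∂_1: C_1 → C_0 is given by ∂[p,q] = [q] − [p]. For instance
  ∂RT = T − R.
As a 5×6 matrix over Z this has rank 4, with invariant factors (1,1,1,1).

Computing H_k = (kernel of ∂_k) / (image of ∂_{k+1}):

  H_0: rank C_0 − rank ∂_1 = 5 − 4 = 1, and the invariant factors of ∂_1 are all 1, so H_0 ≅ Z.
  H_1: rank ker ∂_1 − rank ∂_2 = (6 − 4) − 0 = 2, and there is no ∂_2, so H_1 ≅ Z^2.

H_0 = Z,  H_1 = Z^2.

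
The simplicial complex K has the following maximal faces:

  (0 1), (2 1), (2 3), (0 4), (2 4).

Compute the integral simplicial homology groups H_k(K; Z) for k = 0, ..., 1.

H_0 ≅ Z,  H_1 ≅ Z.

We work with the vertex ordering 0 < 1 < 2 < 3 < 4. The simplices of K, each written with vertices in increasing order, are:

  0-simplices (5): [0], [1], [2], [3], [4]
  1-simplices (5): [0,1], [0,4], [1,2], [2,3], [2,4]

Hence C_0 ≅ Z^5, C_1 ≅ Z^5.

The boundary map ∂_1: C_1 → C_0 is given by ∂[p,q] = [q] − [p]. For instance
  ∂[2,4] = [4] − [2].
The resulting 5×5 matrix has rank 4, and its Smith normal form has invariant factors (1,1,1,1).

Reading off H_k = ker ∂_k / im ∂_{k+1}:

  H_0: rank C_0 − rank ∂_1 = 5 − 4 = 1, and the invariant factors of ∂_1 are all 1, so H_0 ≅ Z.
  H_1: rank ker ∂_1 − rank ∂_2 = (5 − 4) − 0 = 1, and there is no ∂_2, so H_1 ≅ Z.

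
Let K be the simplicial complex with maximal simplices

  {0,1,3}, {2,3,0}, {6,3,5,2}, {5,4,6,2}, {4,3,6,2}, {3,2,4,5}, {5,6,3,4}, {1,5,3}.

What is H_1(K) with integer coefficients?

Order the vertices as 0 < 1 < 2 < 3 < 4 < 5 < 6. Listing each simplex with vertices in this order, K has dimension 3 with simplices:

  0-simplices (7): [0], [1], [2], [3], [4], [5], [6]
  1-simplices (15): [0,1], [0,2], [0,3], [1,3], [1,5], [2,3], [2,4], [2,5], [2,6], [3,4], [3,5], [3,6], [4,5], [4,6], [5,6]
  2-simplices (13): [0,1,3], [0,2,3], [1,3,5], [2,3,4], [2,3,5], [2,3,6], [2,4,5], [2,4,6], [2,5,6], [3,4,5], [3,4,6], [3,5,6], [4,5,6]
  3-simplices (5): [2,3,4,5], [2,3,4,6], [2,3,5,6], [2,4,5,6], [3,4,5,6]

giving chain groups C_0 ≅ Z^7, C_1 ≅ Z^15, C_2 ≅ Z^13, C_3 ≅ Z^5.

∂_1: C_1 → C_0 sends each edge [p,q] (with p < q) to q − p. For instance
  ∂[1,3] = [3] − [1].
The 7×15 boundary matrix has rank 6 and Smith normal form diag(1,1,1,1,1,1).

∂_2: C_2 → C_1 sends each 2-simplex [p,q,r] to [q,r] − [p,r] + [p,q]. For instance
  ∂[0,2,3] = [2,3] − [0,3] + [0,2],
  ∂[1,3,5] = [3,5] − [1,5] + [1,3].
As a 15×13 matrix over Z this has rank 9, with invariant factors (1,1,1,1,1,1,1,1,1).

Boundary ∂_3: C_3 → C_2 sends each 3-simplex σ to the alternating sum Σ_i (−1)^i (σ with its i-th vertex removed). For instance
  ∂[3,4,5,6] = [4,5,6] − [3,5,6] + [3,4,6] − [3,4,5],
  ∂[2,3,4,5] = [3,4,5] − [2,4,5] + [2,3,5] − [2,3,4].
As a 13×5 matrix over Z this has rank 4, with invariant factors (1,1,1,1).

Reading off H_k = ker ∂_k / im ∂_{k+1}:

  H_1: rank ker ∂_1 − rank ∂_2 = (15 − 6) − 9 = 0, and the invariant factors of ∂_2 are all 1, so H_1 = 0.

H_1 = 0.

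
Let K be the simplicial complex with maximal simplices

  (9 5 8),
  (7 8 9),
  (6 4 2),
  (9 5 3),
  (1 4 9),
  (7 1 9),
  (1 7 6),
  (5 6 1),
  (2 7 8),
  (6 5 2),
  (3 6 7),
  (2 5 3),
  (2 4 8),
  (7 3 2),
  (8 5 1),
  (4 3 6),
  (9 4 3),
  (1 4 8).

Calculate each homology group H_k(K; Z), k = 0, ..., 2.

H_0 = Z,  H_1 = Z ⊕ Z/2,  H_2 = 0.

We work with the vertex ordering 1 < 2 < 3 < 4 < 5 < 6 < 7 < 8 < 9. The simplices of K, each written with vertices in increasing order, are:

  0-simplices (9): [1], [2], [3], [4], [5], [6], [7], [8], [9]
  1-simplices (27): (27 of them)
  2-simplices (18): [1,4,8], [1,4,9], [1,5,6], [1,5,8], [1,6,7], [1,7,9], [2,3,5], [2,3,7], [2,4,6], [2,4,8], [2,5,6], [2,7,8], [3,4,6], [3,4,9], [3,5,9], [3,6,7], [5,8,9], [7,8,9]

Hence C_0 ≅ Z^9, C_1 ≅ Z^27, C_2 ≅ Z^18.

The boundary map ∂_1: C_1 → C_0 is given by ∂[p,q] = [q] − [p]. For instance
  ∂[3,6] = [6] − [3].
As a 9×27 matrix over Z this has rank 8, with invariant factors (1,1,1,1,1,1,1,1).

The boundary map ∂_2: C_2 → C_1 acts by ∂[p,q,r] = [q,r] − [p,r] + [p,q]. For instance
  ∂[2,7,8] = [7,8] − [2,8] + [2,7],
  ∂[1,4,9] = [4,9] − [1,9] + [1,4].
The resulting 27×18 matrix has rank 18, and its Smith normal form has invariant factors (1,1,1,1,1,1,1,1,1,1,1,1,1,1,1,1,1,2).

From H_k ≅ ker(∂_k) / im(∂_{k+1}) we obtain:

  H_0: rank C_0 − rank ∂_1 = 9 − 8 = 1, and the invariant factors of ∂_1 are all 1, so H_0 ≅ Z.
  H_1: rank ker ∂_1 − rank ∂_2 = (27 − 8) − 18 = 1, and ∂_2 has invariant factor 2 > 1, so H_1 ≅ Z ⊕ Z/2.
  H_2: rank ker ∂_2 − rank ∂_3 = (18 − 18) − 0 = 0, and there is no ∂_3, so H_2 ≅ 0.

As a check, the Euler characteristic is 9 − 27 + 18 = 0, which agrees with 1 − 1 + 0 = 0.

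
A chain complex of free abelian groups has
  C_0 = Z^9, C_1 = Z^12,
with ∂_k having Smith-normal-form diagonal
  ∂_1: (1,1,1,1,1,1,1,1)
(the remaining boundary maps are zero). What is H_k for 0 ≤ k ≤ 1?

H_0 ≅ Z,  H_1 ≅ Z^4.

H_0: b_0 = 9 − 0 − 8 = 1; torsion from ∂_1 factors > 1: none. So H_0 ≅ Z.
H_1: b_1 = 12 − 8 − 0 = 4; torsion from ∂_2 factors > 1: none. So H_1 ≅ Z^4.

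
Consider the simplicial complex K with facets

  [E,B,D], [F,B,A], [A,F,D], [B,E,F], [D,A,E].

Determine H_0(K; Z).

Take the total order A < B < D < E < F on the vertex set. Then K (dimension 2) consists of the simplices:

  0-simplices (5): A, B, D, E, F
  1-simplices (10): AB, AD, AE, AF, BD, BE, BF, DE, DF, EF
  2-simplices (5): ABF, ADE, ADF, BDE, BEF

Hence C_0 ≅ Z^5, C_1 ≅ Z^10, C_2 ≅ Z^5.

Boundary ∂_1: C_1 → C_0 maps an edge to its endpoints' difference, ∂[p,q] = q − p.
As a 5×10 matrix over Z this has rank 4, with invariant factors (1,1,1,1).

Boundary ∂_2: C_2 → C_1 maps a triangle to the signed sum of its edges. For instance
  ∂ADE = DE − AE + AD,
  ∂BEF = EF − BF + BE.
This gives a 10×5 integer matrix of rank 5; reducing to Smith normal form yields diagonal entries (1,1,1,1,1).

Now H_k = ker ∂_k / im ∂_{k+1}, so:

  H_0: rank C_0 − rank ∂_1 = 5 − 4 = 1, and the invariant factors of ∂_1 are all 1, so H_0 ≅ Z.

(K is a triangulation of the Möbius band.)

H_0 ≅ Z.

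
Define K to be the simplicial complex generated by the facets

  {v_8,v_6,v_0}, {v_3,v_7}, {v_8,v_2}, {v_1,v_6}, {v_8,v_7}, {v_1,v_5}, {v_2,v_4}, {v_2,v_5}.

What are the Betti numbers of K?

Take the total order v_0 < v_1 < v_2 < v_3 < v_4 < v_5 < v_6 < v_7 < v_8 on the vertex set. Then K (dimension 2) consists of the simplices:

  0-simplices (9): [v_0], [v_1], [v_2], [v_3], [v_4], [v_5], [v_6], [v_7], [v_8]
  1-simplices (10): [v_0,v_6], [v_0,v_8], [v_1,v_5], [v_1,v_6], [v_2,v_4], [v_2,v_5], [v_2,v_8], [v_3,v_7], [v_6,v_8], [v_7,v_8]
  2-simplices (1): [v_0,v_6,v_8]

so the chain groups are C_0 ≅ Z^9, C_1 ≅ Z^10, C_2 ≅ Z^1.

The boundary map ∂_1: C_1 → C_0 is given by ∂[p,q] = [q] − [p].
As a 9×10 matrix over Z this has rank 8, with invariant factors (1,1,1,1,1,1,1,1).

Boundary ∂_2: C_2 → C_1 sends each 2-simplex [p,q,r] to [q,r] − [p,r] + [p,q]. For instance
  ∂[v_0,v_6,v_8] = [v_6,v_8] − [v_0,v_8] + [v_0,v_6].
As a 10×1 matrix over Z this has rank 1, with invariant factors (1).

From H_k ≅ ker(∂_k) / im(∂_{k+1}) we obtain:

  H_0: rank C_0 − rank ∂_1 = 9 − 8 = 1, and the invariant factors of ∂_1 are all 1, so H_0 ≅ Z.
  H_1: rank ker ∂_1 − rank ∂_2 = (10 − 8) − 1 = 1, and the invariant factors of ∂_2 are all 1, so H_1 ≅ Z.
  H_2: rank ker ∂_2 − rank ∂_3 = (1 − 1) − 0 = 0, and there is no ∂_3, so H_2 ≅ 0.

Hence the Betti numbers are b_0 = 1, b_1 = 1, b_2 = 0.

b_0 = 1, b_1 = 1, b_2 = 0.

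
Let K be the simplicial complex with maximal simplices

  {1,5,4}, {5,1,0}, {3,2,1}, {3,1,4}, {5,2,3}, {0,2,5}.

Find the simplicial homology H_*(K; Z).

H_0 ≅ Z,  H_1 ≅ Z,  H_2 = 0.

We work with the vertex ordering 0 < 1 < 2 < 3 < 4 < 5. The simplices of K, each written with vertices in increasing order, are:

  0-simplices (6): [0], [1], [2], [3], [4], [5]
  1-simplices (12): [0,1], [0,2], [0,5], [1,2], [1,3], [1,4], [1,5], [2,3], [2,5], [3,4], [3,5], [4,5]
  2-simplices (6): [0,1,5], [0,2,5], [1,2,3], [1,3,4], [1,4,5], [2,3,5]

so the chain groups are C_0 ≅ Z^6, C_1 ≅ Z^12, C_2 ≅ Z^6.

∂_1: C_1 → C_0 is given by ∂[p,q] = [q] − [p].
As a 6×12 matrix over Z this has rank 5, with invariant factors (1,1,1,1,1).

Boundary ∂_2: C_2 → C_1 maps a triangle to the signed sum of its edges. For instance
  ∂[1,4,5] = [4,5] − [1,5] + [1,4],
  ∂[2,3,5] = [3,5] − [2,5] + [2,3].
The resulting 12×6 matrix has rank 6, and its Smith normal form has invariant factors (1,1,1,1,1,1).

Now H_k = ker ∂_k / im ∂_{k+1}, so:

  H_0: rank C_0 − rank ∂_1 = 6 − 5 = 1, and the invariant factors of ∂_1 are all 1, so H_0 = Z.
  H_1: rank ker ∂_1 − rank ∂_2 = (12 − 5) − 6 = 1, and the invariant factors of ∂_2 are all 1, so H_1 = Z.
  H_2: rank ker ∂_2 − rank ∂_3 = (6 − 6) − 0 = 0, and there is no ∂_3, so H_2 = 0.

(K is a triangulation of the cylinder S^1 x I.)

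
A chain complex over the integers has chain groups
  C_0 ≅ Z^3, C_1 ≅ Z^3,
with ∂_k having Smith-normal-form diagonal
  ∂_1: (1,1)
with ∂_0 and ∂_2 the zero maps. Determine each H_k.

H_0: b_0 = 3 − 0 − 2 = 1; torsion from ∂_1 factors > 1: none. So H_0 = Z.
H_1: b_1 = 3 − 2 − 0 = 1; torsion from ∂_2 factors > 1: none. So H_1 = Z.

H_0 = Z,  H_1 = Z.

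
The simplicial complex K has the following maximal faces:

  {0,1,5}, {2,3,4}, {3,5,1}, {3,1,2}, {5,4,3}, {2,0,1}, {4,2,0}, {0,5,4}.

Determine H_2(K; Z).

H_2 ≅ Z.

We work with the vertex ordering 0 < 1 < 2 < 3 < 4 < 5. The simplices of K, each written with vertices in increasing order, are:

  0-simplices (6): [0], [1], [2], [3], [4], [5]
  1-simplices (12): [0,1], [0,2], [0,4], [0,5], [1,2], [1,3], [1,5], [2,3], [2,4], [3,4], [3,5], [4,5]
  2-simplices (8): [0,1,2], [0,1,5], [0,2,4], [0,4,5], [1,2,3], [1,3,5], [2,3,4], [3,4,5]

so the chain groups are C_0 ≅ Z^6, C_1 ≅ Z^12, C_2 ≅ Z^8.

Boundary ∂_1: C_1 → C_0 maps an edge to its endpoints' difference, ∂[p,q] = q − p. For instance
  ∂[2,3] = [3] − [2].
This gives a 6×12 integer matrix of rank 5; reducing to Smith normal form yields diagonal entries (1,1,1,1,1).

∂_2: C_2 → C_1 sends each 2-simplex [p,q,r] to [q,r] − [p,r] + [p,q]. For instance
  ∂[0,1,5] = [1,5] − [0,5] + [0,1],
  ∂[0,2,4] = [2,4] − [0,4] + [0,2].
The 12×8 boundary matrix has rank 7 and Smith normal form diag(1,1,1,1,1,1,1).

From H_k ≅ ker(∂_k) / im(∂_{k+1}) we obtain:

  H_2: rank ker ∂_2 − rank ∂_3 = (8 − 7) − 0 = 1, and there is no ∂_3, so H_2 ≅ Z.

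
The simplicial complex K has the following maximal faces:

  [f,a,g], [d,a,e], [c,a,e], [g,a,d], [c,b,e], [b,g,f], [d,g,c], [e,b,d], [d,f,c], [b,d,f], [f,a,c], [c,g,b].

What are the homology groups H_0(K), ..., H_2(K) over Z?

H_0 = Z,  H_1 = Z/2Z,  H_2 = 0.

Fix the vertex order a < b < c < d < e < f < g and write every simplex with vertices in increasing order. Then dim K = 2 and the simplices of K are:

  0-simplices (7): a, b, c, d, e, f, g
  1-simplices (18): ac, ad, ae, af, ag, bc, bd, be, bf, bg, cd, ce, cf, cg, de, df, dg, fg
  2-simplices (12): ace, acf, ade, adg, afg, bce, bcg, bde, bdf, bfg, cdf, cdg

Hence C_0 ≅ Z^7, C_1 ≅ Z^18, C_2 ≅ Z^12.

The boundary map ∂_1: C_1 → C_0 is given by ∂[p,q] = [q] − [p]. For instance
  ∂dg = g − d.
This gives a 7×18 integer matrix of rank 6; reducing to Smith normal form yields diagonal entries (1,1,1,1,1,1).

The boundary map ∂_2: C_2 → C_1 acts by ∂[p,q,r] = [q,r] − [p,r] + [p,q]. For instance
  ∂ade = de − ae + ad,
  ∂adg = dg − ag + ad.
As a 18×12 matrix over Z this has rank 12, with invariant factors (1,1,1,1,1,1,1,1,1,1,1,2).

Computing H_k = (kernel of ∂_k) / (image of ∂_{k+1}):

  H_0: rank C_0 − rank ∂_1 = 7 − 6 = 1, and the invariant factors of ∂_1 are all 1, so H_0 = Z.
  H_1: rank ker ∂_1 − rank ∂_2 = (18 − 6) − 12 = 0, and ∂_2 has invariant factor 2 > 1, so H_1 = Z/2Z.
  H_2: rank ker ∂_2 − rank ∂_3 = (12 − 12) − 0 = 0, and there is no ∂_3, so H_2 = 0.

As a check, the Euler characteristic is 7 − 18 + 12 = 1, which agrees with 1 − 0 + 0 = 1.
(K is a triangulation of the real projective plane RP^2.)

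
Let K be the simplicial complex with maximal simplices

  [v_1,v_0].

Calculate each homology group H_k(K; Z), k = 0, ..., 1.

H_0 ≅ Z,  H_1 = 0.

We work with the vertex ordering v_0 < v_1. The simplices of K, each written with vertices in increasing order, are:

  0-simplices (2): [v_0], [v_1]
  1-simplices (1): [v_0,v_1]

Hence C_0 ≅ Z^2, C_1 ≅ Z^1.

The boundary map ∂_1: C_1 → C_0 sends each edge [p,q] (with p < q) to q − p.
The resulting 2×1 matrix has rank 1, and its Smith normal form has invariant factors (1).

Now H_k = ker ∂_k / im ∂_{k+1}, so:

  H_0: rank C_0 − rank ∂_1 = 2 − 1 = 1, and the invariant factors of ∂_1 are all 1, so H_0 ≅ Z.
  H_1: rank ker ∂_1 − rank ∂_2 = (1 − 1) − 0 = 0, and there is no ∂_2, so H_1 ≅ 0.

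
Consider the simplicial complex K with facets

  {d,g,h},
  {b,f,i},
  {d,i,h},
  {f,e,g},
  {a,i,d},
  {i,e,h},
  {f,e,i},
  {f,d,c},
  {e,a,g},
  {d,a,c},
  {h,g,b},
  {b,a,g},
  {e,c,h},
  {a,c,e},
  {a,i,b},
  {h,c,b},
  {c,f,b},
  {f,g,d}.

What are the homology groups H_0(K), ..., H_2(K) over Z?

Take the total order a < b < c < d < e < f < g < h < i on the vertex set. Then K (dimension 2) consists of the simplices:

  0-simplices (9): a, b, c, d, e, f, g, h, i
  1-simplices (27): ab, ac, ad, ae, ag, ai, bc, bf, bg, bh, bi, cd, ce, cf, ch, df, dg, dh, di, ef, eg, eh, ei, fg, fi, gh, hi
  2-simplices (18): abg, abi, acd, ace, adi, aeg, bcf, bch, bfi, bgh, cdf, ceh, dfg, dgh, dhi, efg, efi, ehi

so the chain groups are C_0 ≅ Z^9, C_1 ≅ Z^27, C_2 ≅ Z^18.

∂_1: C_1 → C_0 maps an edge to its endpoints' difference, ∂[p,q] = q − p.
The resulting 9×27 matrix has rank 8, and its Smith normal form has invariant factors (1,1,1,1,1,1,1,1).

Boundary ∂_2: C_2 → C_1 sends each 2-simplex [p,q,r] to [q,r] − [p,r] + [p,q]. For instance
  ∂acd = cd − ad + ac,
  ∂dfg = fg − dg + df.
The resulting 27×18 matrix has rank 17, and its Smith normal form has invariant factors (1,1,1,1,1,1,1,1,1,1,1,1,1,1,1,1,1).

Computing H_k = (kernel of ∂_k) / (image of ∂_{k+1}):

  H_0: rank C_0 − rank ∂_1 = 9 − 8 = 1, and the invariant factors of ∂_1 are all 1, so H_0 ≅ Z.
  H_1: rank ker ∂_1 − rank ∂_2 = (27 − 8) − 17 = 2, and the invariant factors of ∂_2 are all 1, so H_1 ≅ Z^2.
  H_2: rank ker ∂_2 − rank ∂_3 = (18 − 17) − 0 = 1, and there is no ∂_3, so H_2 ≅ Z.

(K is a triangulation of the torus T^2.)

H_0 ≅ Z,  H_1 ≅ Z^2,  H_2 ≅ Z.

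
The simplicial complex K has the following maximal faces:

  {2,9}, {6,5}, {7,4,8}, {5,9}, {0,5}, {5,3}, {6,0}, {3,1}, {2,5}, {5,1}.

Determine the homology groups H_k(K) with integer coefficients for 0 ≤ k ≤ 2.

H_0 = Z^2,  H_1 = Z^3,  H_2 = 0.

K has 10 vertices, 12 edges, 1 triangle.
rank ∂_0 = 0, rank ∂_1 = 8 ⇒ b_0 = 10 − 0 − 8 = 2; all invariant factors of ∂_1 are 1 so no torsion. So H_0 ≅ Z^2.
rank ∂_1 = 8, rank ∂_2 = 1 ⇒ b_1 = 12 − 8 − 1 = 3; all invariant factors of ∂_2 are 1 so no torsion. So H_1 ≅ Z^3.
rank ∂_2 = 1, rank ∂_3 = 0 ⇒ b_2 = 1 − 1 − 0 = 0. So H_2 ≅ 0.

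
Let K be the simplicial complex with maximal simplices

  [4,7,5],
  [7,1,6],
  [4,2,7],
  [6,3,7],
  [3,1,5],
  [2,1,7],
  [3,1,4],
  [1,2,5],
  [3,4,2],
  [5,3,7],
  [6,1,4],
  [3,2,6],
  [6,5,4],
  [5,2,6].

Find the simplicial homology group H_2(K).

Fix the vertex order 1 < 2 < 3 < 4 < 5 < 6 < 7 and write every simplex with vertices in increasing order. Then dim K = 2 and the simplices of K are:

  0-simplices (7): [1], [2], [3], [4], [5], [6], [7]
  1-simplices (21): [1,2], [1,3], [1,4], [1,5], [1,6], [1,7], [2,3], [2,4], [2,5], [2,6], [2,7], [3,4], [3,5], [3,6], [3,7], [4,5], [4,6], [4,7], [5,6], [5,7], [6,7]
  2-simplices (14): [1,2,5], [1,2,7], [1,3,4], [1,3,5], [1,4,6], [1,6,7], [2,3,4], [2,3,6], [2,4,7], [2,5,6], [3,5,7], [3,6,7], [4,5,6], [4,5,7]

Hence C_0 ≅ Z^7, C_1 ≅ Z^21, C_2 ≅ Z^14.

∂_1: C_1 → C_0 is given by ∂[p,q] = [q] − [p]. For instance
  ∂[1,7] = [7] − [1].
The 7×21 boundary matrix has rank 6 and Smith normal form diag(1,1,1,1,1,1).

∂_2: C_2 → C_1 maps a triangle to the signed sum of its edges. For instance
  ∂[4,5,6] = [5,6] − [4,6] + [4,5],
  ∂[2,4,7] = [4,7] − [2,7] + [2,4].
The 21×14 boundary matrix has rank 13 and Smith normal form diag(1,1,1,1,1,1,1,1,1,1,1,1,1).

Now H_k = ker ∂_k / im ∂_{k+1}, so:

  H_2: rank ker ∂_2 − rank ∂_3 = (14 − 13) − 0 = 1, and there is no ∂_3, so H_2 ≅ Z.

H_2 ≅ Z.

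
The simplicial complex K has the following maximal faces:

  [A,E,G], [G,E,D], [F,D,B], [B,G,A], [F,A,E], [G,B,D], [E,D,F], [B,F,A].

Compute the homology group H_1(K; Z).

We work with the vertex ordering A < B < D < E < F < G. The simplices of K, each written with vertices in increasing order, are:

  0-simplices (6): A, B, D, E, F, G
  1-simplices (12): AB, AE, AF, AG, BD, BF, BG, DE, DF, DG, EF, EG
  2-simplices (8): ABF, ABG, AEF, AEG, BDF, BDG, DEF, DEG

giving chain groups C_0 ≅ Z^6, C_1 ≅ Z^12, C_2 ≅ Z^8.

∂_1: C_1 → C_0 sends each edge [p,q] (with p < q) to q − p.
The resulting 6×12 matrix has rank 5, and its Smith normal form has invariant factors (1,1,1,1,1).

Boundary ∂_2: C_2 → C_1 maps a triangle to the signed sum of its edges. For instance
  ∂BDF = DF − BF + BD,
  ∂AEF = EF − AF + AE.
As a 12×8 matrix over Z this has rank 7, with invariant factors (1,1,1,1,1,1,1).

Computing H_k = (kernel of ∂_k) / (image of ∂_{k+1}):

  H_1: rank ker ∂_1 − rank ∂_2 = (12 − 5) − 7 = 0, and the invariant factors of ∂_2 are all 1, so H_1 ≅ 0.

(K is a triangulation of the 2-sphere S^2.)

H_1 = 0.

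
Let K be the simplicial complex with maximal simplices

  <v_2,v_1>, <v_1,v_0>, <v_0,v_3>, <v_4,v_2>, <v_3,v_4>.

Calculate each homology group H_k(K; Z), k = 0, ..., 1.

H_0 = Z,  H_1 = Z.

Take the total order v_0 < v_1 < v_2 < v_3 < v_4 on the vertex set. Then K (dimension 1) consists of the simplices:

  0-simplices (5): [v_0], [v_1], [v_2], [v_3], [v_4]
  1-simplices (5): [v_0,v_1], [v_0,v_3], [v_1,v_2], [v_2,v_4], [v_3,v_4]

Hence C_0 ≅ Z^5, C_1 ≅ Z^5.

The boundary map ∂_1: C_1 → C_0 sends each edge [p,q] (with p < q) to q − p.
The resulting 5×5 matrix has rank 4, and its Smith normal form has invariant factors (1,1,1,1).

Reading off H_k = ker ∂_k / im ∂_{k+1}:

  H_0: rank C_0 − rank ∂_1 = 5 − 4 = 1, and the invariant factors of ∂_1 are all 1, so H_0 ≅ Z.
  H_1: rank ker ∂_1 − rank ∂_2 = (5 − 4) − 0 = 1, and there is no ∂_2, so H_1 ≅ Z.

As a check, the Euler characteristic is 5 − 5 = 0, which agrees with 1 − 1 = 0.
(K is a triangulation of the circle S^1.)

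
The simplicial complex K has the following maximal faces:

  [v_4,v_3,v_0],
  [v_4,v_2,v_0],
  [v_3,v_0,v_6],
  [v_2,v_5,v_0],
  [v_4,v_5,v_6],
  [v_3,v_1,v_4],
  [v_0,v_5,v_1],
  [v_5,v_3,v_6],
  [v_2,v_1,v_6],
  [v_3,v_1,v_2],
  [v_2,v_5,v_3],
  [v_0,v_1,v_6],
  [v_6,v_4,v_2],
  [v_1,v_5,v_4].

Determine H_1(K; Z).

H_1 ≅ Z^2.

Fix the vertex order v_0 < v_1 < v_2 < v_3 < v_4 < v_5 < v_6 and write every simplex with vertices in increasing order. Then dim K = 2 and the simplices of K are:

  0-simplices (7): [v_0], [v_1], [v_2], [v_3], [v_4], [v_5], [v_6]
  1-simplices (21): (21 of them)
  2-simplices (14): (14 of them)

giving chain groups C_0 ≅ Z^7, C_1 ≅ Z^21, C_2 ≅ Z^14.

∂_1: C_1 → C_0 sends each edge [p,q] (with p < q) to q − p. For instance
  ∂[v_0,v_1] = [v_1] − [v_0].
The resulting 7×21 matrix has rank 6, and its Smith normal form has invariant factors (1,1,1,1,1,1).

The boundary map ∂_2: C_2 → C_1 acts by ∂[p,q,r] = [q,r] − [p,r] + [p,q]. For instance
  ∂[v_0,v_2,v_5] = [v_2,v_5] − [v_0,v_5] + [v_0,v_2],
  ∂[v_0,v_3,v_4] = [v_3,v_4] − [v_0,v_4] + [v_0,v_3].
This gives a 21×14 integer matrix of rank 13; reducing to Smith normal form yields diagonal entries (1,1,1,1,1,1,1,1,1,1,1,1,1).

Reading off H_k = ker ∂_k / im ∂_{k+1}:

  H_1: rank ker ∂_1 − rank ∂_2 = (21 − 6) − 13 = 2, and the invariant factors of ∂_2 are all 1, so H_1 ≅ Z^2.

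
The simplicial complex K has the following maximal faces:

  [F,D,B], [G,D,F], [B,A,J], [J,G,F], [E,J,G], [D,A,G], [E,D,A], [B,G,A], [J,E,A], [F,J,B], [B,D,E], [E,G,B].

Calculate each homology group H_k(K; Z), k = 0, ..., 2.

Order the vertices as A < B < D < E < F < G < J. Listing each simplex with vertices in this order, K has dimension 2 with simplices:

  0-simplices (7): A, B, D, E, F, G, J
  1-simplices (18): AB, AD, AE, AG, AJ, BD, BE, BF, BG, BJ, DE, DF, DG, EG, EJ, FG, FJ, GJ
  2-simplices (12): ABG, ABJ, ADE, ADG, AEJ, BDE, BDF, BEG, BFJ, DFG, EGJ, FGJ

so the chain groups are C_0 ≅ Z^7, C_1 ≅ Z^18, C_2 ≅ Z^12.

The boundary map ∂_1: C_1 → C_0 is given by ∂[p,q] = [q] − [p]. For instance
  ∂AJ = J − A.
The resulting 7×18 matrix has rank 6, and its Smith normal form has invariant factors (1,1,1,1,1,1).

∂_2: C_2 → C_1 maps a triangle to the signed sum of its edges. For instance
  ∂ABJ = BJ − AJ + AB,
  ∂BFJ = FJ − BJ + BF.
The 18×12 boundary matrix has rank 12 and Smith normal form diag(1,1,1,1,1,1,1,1,1,1,1,2).

From H_k ≅ ker(∂_k) / im(∂_{k+1}) we obtain:

  H_0: rank C_0 − rank ∂_1 = 7 − 6 = 1, and the invariant factors of ∂_1 are all 1, so H_0 = Z.
  H_1: rank ker ∂_1 − rank ∂_2 = (18 − 6) − 12 = 0, and ∂_2 has invariant factor 2 > 1, so H_1 = Z/2.
  H_2: rank ker ∂_2 − rank ∂_3 = (12 − 12) − 0 = 0, and there is no ∂_3, so H_2 = 0.

As a check, the Euler characteristic is 7 − 18 + 12 = 1, which agrees with 1 − 0 + 0 = 1.

H_0 ≅ Z,  H_1 ≅ Z/2,  H_2 = 0.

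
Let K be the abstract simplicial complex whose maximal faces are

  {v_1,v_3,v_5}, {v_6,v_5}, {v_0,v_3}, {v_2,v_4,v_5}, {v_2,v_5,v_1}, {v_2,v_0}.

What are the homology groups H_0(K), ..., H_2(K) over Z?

K has 7 vertices, 10 edges, 3 triangles.
rank ∂_0 = 0, rank ∂_1 = 6 ⇒ b_0 = 7 − 0 − 6 = 1; all invariant factors of ∂_1 are 1 so no torsion. So H_0 ≅ Z.
rank ∂_1 = 6, rank ∂_2 = 3 ⇒ b_1 = 10 − 6 − 3 = 1; all invariant factors of ∂_2 are 1 so no torsion. So H_1 ≅ Z.
rank ∂_2 = 3, rank ∂_3 = 0 ⇒ b_2 = 3 − 3 − 0 = 0. So H_2 ≅ 0.

H_0 = Z,  H_1 = Z,  H_2 = 0.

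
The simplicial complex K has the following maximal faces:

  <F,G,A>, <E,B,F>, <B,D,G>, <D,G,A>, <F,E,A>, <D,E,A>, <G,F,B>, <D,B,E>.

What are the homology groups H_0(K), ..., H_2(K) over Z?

Fix the vertex order A < B < D < E < F < G and write every simplex with vertices in increasing order. Then dim K = 2 and the simplices of K are:

  0-simplices (6): A, B, D, E, F, G
  1-simplices (12): AD, AE, AF, AG, BD, BE, BF, BG, DE, DG, EF, FG
  2-simplices (8): ADE, ADG, AEF, AFG, BDE, BDG, BEF, BFG

giving chain groups C_0 ≅ Z^6, C_1 ≅ Z^12, C_2 ≅ Z^8.

Boundary ∂_1: C_1 → C_0 is given by ∂[p,q] = [q] − [p].
As a 6×12 matrix over Z this has rank 5, with invariant factors (1,1,1,1,1).

Boundary ∂_2: C_2 → C_1 sends each 2-simplex [p,q,r] to [q,r] − [p,r] + [p,q]. For instance
  ∂BDG = DG − BG + BD,
  ∂BFG = FG − BG + BF.
The 12×8 boundary matrix has rank 7 and Smith normal form diag(1,1,1,1,1,1,1).

Reading off H_k = ker ∂_k / im ∂_{k+1}:

  H_0: rank C_0 − rank ∂_1 = 6 − 5 = 1, and the invariant factors of ∂_1 are all 1, so H_0 ≅ Z.
  H_1: rank ker ∂_1 − rank ∂_2 = (12 − 5) − 7 = 0, and the invariant factors of ∂_2 are all 1, so H_1 ≅ 0.
  H_2: rank ker ∂_2 − rank ∂_3 = (8 − 7) − 0 = 1, and there is no ∂_3, so H_2 ≅ Z.

H_0 = Z,  H_1 = 0,  H_2 = Z.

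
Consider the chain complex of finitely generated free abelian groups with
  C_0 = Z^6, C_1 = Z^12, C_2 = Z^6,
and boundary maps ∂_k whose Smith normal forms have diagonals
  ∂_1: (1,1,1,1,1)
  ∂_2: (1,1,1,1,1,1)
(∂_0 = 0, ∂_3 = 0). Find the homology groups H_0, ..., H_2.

H_0 = Z,  H_1 = Z,  H_2 = 0.

H_0: b_0 = 6 − 0 − 5 = 1; torsion from ∂_1 factors > 1: none. So H_0 = Z.
H_1: b_1 = 12 − 5 − 6 = 1; torsion from ∂_2 factors > 1: none. So H_1 = Z.
H_2: b_2 = 6 − 6 − 0 = 0; torsion from ∂_3 factors > 1: none. So H_2 = 0.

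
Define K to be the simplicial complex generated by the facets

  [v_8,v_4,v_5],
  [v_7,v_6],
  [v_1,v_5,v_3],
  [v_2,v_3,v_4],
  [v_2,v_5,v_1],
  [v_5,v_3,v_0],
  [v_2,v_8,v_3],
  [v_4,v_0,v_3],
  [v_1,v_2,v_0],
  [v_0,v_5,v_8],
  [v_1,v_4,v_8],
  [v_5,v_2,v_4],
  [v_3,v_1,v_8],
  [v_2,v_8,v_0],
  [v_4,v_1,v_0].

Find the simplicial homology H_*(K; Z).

H_0 ≅ Z^2,  H_1 ≅ Z^2,  H_2 ≅ Z.

Order the vertices as v_0 < v_1 < v_2 < v_3 < v_4 < v_5 < v_6 < v_7 < v_8. Listing each simplex with vertices in this order, K has dimension 2 with simplices:

  0-simplices (9): [v_0], [v_1], [v_2], [v_3], [v_4], [v_5], [v_6], [v_7], [v_8]
  1-simplices (22): (22 of them)
  2-simplices (14): (14 of them)

Hence C_0 ≅ Z^9, C_1 ≅ Z^22, C_2 ≅ Z^14.

The boundary map ∂_1: C_1 → C_0 maps an edge to its endpoints' difference, ∂[p,q] = q − p. For instance
  ∂[v_1,v_5] = [v_5] − [v_1].
This gives a 9×22 integer matrix of rank 7; reducing to Smith normal form yields diagonal entries (1,1,1,1,1,1,1).

Boundary ∂_2: C_2 → C_1 maps a triangle to the signed sum of its edges. For instance
  ∂[v_0,v_3,v_5] = [v_3,v_5] − [v_0,v_5] + [v_0,v_3],
  ∂[v_0,v_1,v_4] = [v_1,v_4] − [v_0,v_4] + [v_0,v_1].
This gives a 22×14 integer matrix of rank 13; reducing to Smith normal form yields diagonal entries (1,1,1,1,1,1,1,1,1,1,1,1,1).

Now H_k = ker ∂_k / im ∂_{k+1}, so:

  H_0: rank C_0 − rank ∂_1 = 9 − 7 = 2, and the invariant factors of ∂_1 are all 1, so H_0 ≅ Z^2.
  H_1: rank ker ∂_1 − rank ∂_2 = (22 − 7) − 13 = 2, and the invariant factors of ∂_2 are all 1, so H_1 ≅ Z^2.
  H_2: rank ker ∂_2 − rank ∂_3 = (14 − 13) − 0 = 1, and there is no ∂_3, so H_2 ≅ Z.

As a check, the Euler characteristic is 9 − 22 + 14 = 1, which agrees with 2 − 2 + 1 = 1.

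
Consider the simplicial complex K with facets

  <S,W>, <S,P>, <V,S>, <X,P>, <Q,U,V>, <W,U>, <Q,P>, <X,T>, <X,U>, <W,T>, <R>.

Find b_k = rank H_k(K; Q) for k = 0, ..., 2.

b_0 = 2, b_1 = 4, b_2 = 0.

We work with the vertex ordering P < Q < R < S < T < U < V < W < X. The simplices of K, each written with vertices in increasing order, are:

  0-simplices (9): P, Q, R, S, T, U, V, W, X
  1-simplices (12): PQ, PS, PX, QU, QV, SV, SW, TW, TX, UV, UW, UX
  2-simplices (1): QUV

giving chain groups C_0 ≅ Z^9, C_1 ≅ Z^12, C_2 ≅ Z^1.

The boundary map ∂_1: C_1 → C_0 is given by ∂[p,q] = [q] − [p].
As a 9×12 matrix over Z this has rank 7, with invariant factors (1,1,1,1,1,1,1).

The boundary map ∂_2: C_2 → C_1 sends each 2-simplex [p,q,r] to [q,r] − [p,r] + [p,q]. For instance
  ∂QUV = UV − QV + QU.
The resulting 12×1 matrix has rank 1, and its Smith normal form has invariant factors (1).

Computing H_k = (kernel of ∂_k) / (image of ∂_{k+1}):

  H_0: rank C_0 − rank ∂_1 = 9 − 7 = 2, and the invariant factors of ∂_1 are all 1, so H_0 ≅ Z^2.
  H_1: rank ker ∂_1 − rank ∂_2 = (12 − 7) − 1 = 4, and the invariant factors of ∂_2 are all 1, so H_1 ≅ Z^4.
  H_2: rank ker ∂_2 − rank ∂_3 = (1 − 1) − 0 = 0, and there is no ∂_3, so H_2 ≅ 0.

As a check, the Euler characteristic is 9 − 12 + 1 = -2, which agrees with 2 − 4 + 0 = -2.

Hence the Betti numbers are b_0 = 2, b_1 = 4, b_2 = 0.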